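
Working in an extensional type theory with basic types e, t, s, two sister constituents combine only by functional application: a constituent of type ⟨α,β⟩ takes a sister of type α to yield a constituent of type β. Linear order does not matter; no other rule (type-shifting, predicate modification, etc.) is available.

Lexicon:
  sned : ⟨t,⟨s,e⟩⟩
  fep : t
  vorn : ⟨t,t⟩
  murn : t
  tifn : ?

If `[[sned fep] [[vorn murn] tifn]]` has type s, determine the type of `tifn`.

⟨t,⟨⟨s,e⟩,s⟩⟩

For [[sned fep] [[vorn murn] tifn]] to have type s with [sned fep] of type ⟨s,e⟩, [[vorn murn] tifn] must be the function: [[vorn murn] tifn] : ⟨⟨s,e⟩,s⟩.
For [[vorn murn] tifn] to have type ⟨⟨s,e⟩,s⟩ with [vorn murn] of type t, tifn must be the function: tifn : ⟨t,⟨⟨s,e⟩,s⟩⟩.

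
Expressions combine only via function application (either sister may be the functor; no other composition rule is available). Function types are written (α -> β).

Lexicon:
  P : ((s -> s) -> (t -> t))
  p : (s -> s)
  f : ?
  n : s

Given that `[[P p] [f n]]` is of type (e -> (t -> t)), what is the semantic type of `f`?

For [[P p] [f n]] to have type (e -> (t -> t)) with [P p] of type (t -> t), [f n] must be the function: [f n] : ((t -> t) -> (e -> (t -> t))).
For [f n] to have type ((t -> t) -> (e -> (t -> t))) with n of type s, f must be the function: f : (s -> ((t -> t) -> (e -> (t -> t)))).

(s -> ((t -> t) -> (e -> (t -> t))))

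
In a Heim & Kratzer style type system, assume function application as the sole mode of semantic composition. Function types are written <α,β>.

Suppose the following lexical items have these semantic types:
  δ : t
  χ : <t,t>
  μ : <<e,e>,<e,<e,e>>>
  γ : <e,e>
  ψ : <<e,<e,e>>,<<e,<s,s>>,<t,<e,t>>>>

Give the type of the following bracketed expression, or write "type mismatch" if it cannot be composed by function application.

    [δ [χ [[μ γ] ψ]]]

[μ γ] — μ of type <<e,e>,<e,<e,e>>> combines with γ of type <e,e>: type <e,<e,e>>.
[[μ γ] ψ] — ψ of type <<e,<e,e>>,<<e,<s,s>>,<t,<e,t>>>> combines with [μ γ] of type <e,<e,e>>: type <<e,<s,s>>,<t,<e,t>>>.
[χ [[μ γ] ψ]]: <t,t> with <<e,<s,s>>,<t,<e,t>>> — neither is a function whose domain matches the other; composition fails here.

type mismatch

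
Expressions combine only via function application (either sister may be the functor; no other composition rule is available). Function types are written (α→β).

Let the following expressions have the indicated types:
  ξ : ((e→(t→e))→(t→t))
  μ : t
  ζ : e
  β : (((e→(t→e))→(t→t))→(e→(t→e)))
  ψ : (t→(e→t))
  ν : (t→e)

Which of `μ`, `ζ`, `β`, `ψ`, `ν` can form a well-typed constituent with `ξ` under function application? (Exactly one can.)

β

μ : t — does not combine with ξ.
ζ : e — does not combine with ξ.
β — combines: β : (((e→(t→e))→(t→t))→(e→(t→e))) takes ξ : ((e→(t→e))→(t→t)) as argument, giving (e→(t→e)).
ψ : (t→(e→t)) — does not combine with ξ.
ν : (t→e) — does not combine with ξ.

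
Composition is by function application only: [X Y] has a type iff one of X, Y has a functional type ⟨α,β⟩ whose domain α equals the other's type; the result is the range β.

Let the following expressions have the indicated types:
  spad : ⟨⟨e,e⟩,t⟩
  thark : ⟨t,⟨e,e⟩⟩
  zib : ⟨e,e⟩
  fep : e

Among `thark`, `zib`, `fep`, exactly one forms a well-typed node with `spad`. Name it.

zib

thark : ⟨t,⟨e,e⟩⟩ — spad needs ⟨e,e⟩; thark needs t; neither fits.
zib — combines: spad : ⟨⟨e,e⟩,t⟩ takes zib : ⟨e,e⟩ as argument, giving t.
fep : e — spad needs ⟨e,e⟩; fep needs nothing (atomic); neither fits.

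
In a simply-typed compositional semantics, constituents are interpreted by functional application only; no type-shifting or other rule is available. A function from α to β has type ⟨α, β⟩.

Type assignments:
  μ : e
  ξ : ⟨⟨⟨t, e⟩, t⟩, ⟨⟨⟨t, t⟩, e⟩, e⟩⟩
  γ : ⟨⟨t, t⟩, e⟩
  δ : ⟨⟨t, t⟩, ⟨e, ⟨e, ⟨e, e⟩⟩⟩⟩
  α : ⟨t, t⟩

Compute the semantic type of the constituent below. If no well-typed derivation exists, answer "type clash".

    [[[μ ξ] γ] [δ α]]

type clash

[μ ξ]: e and ⟨⟨⟨t, e⟩, t⟩, ⟨⟨⟨t, t⟩, e⟩, e⟩⟩ cannot combine by function application — type clash.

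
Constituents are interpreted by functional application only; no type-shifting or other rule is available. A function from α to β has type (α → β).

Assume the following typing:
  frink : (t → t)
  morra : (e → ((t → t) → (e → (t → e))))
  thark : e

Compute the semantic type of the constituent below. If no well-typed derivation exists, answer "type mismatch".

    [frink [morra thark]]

(e → (t → e))

At [morra thark], morra : (e → ((t → t) → (e → (t → e)))) takes thark : e, giving ((t → t) → (e → (t → e))).
At [frink [morra thark]], [morra thark] : ((t → t) → (e → (t → e))) takes frink : (t → t), giving (e → (t → e)).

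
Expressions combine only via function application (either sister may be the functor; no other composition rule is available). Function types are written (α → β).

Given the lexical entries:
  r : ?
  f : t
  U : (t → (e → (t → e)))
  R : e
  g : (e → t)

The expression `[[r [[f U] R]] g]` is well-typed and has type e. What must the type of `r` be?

[[r [[f U] R]] g] is required to be e. g : (e → t) cannot yield e as functor, so [r [[f U] R]] : ((e → t) → e).
[r [[f U] R]] is required to be ((e → t) → e). [[f U] R] : (t → e) cannot yield ((e → t) → e) as functor, so r : ((t → e) → ((e → t) → e)).

((t → e) → ((e → t) → e))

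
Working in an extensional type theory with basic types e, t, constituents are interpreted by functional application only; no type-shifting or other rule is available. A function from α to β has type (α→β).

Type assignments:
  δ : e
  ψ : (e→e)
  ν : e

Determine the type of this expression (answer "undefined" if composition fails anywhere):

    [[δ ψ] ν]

undefined

[δ ψ]: functor ψ : (e→e), argument δ : e; result e.
[[δ ψ] ν]: e and e cannot combine by function application — type clash.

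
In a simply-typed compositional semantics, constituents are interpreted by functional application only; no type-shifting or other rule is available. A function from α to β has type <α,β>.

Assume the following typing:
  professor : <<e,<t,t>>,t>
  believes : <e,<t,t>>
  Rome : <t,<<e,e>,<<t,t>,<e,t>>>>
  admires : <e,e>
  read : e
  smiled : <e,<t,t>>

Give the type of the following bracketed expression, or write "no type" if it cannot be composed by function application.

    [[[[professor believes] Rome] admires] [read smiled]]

<e,t>

[professor believes]: professor is <<e,<t,t>>,t>, believes is <e,<t,t>>; result t.
[[professor believes] Rome]: Rome is <t,<<e,e>,<<t,t>,<e,t>>>>, [professor believes] is t; result <<e,e>,<<t,t>,<e,t>>>.
[[[professor believes] Rome] admires]: [[professor believes] Rome] is <<e,e>,<<t,t>,<e,t>>>, admires is <e,e>; result <<t,t>,<e,t>>.
[read smiled]: smiled is <e,<t,t>>, read is e; result <t,t>.
[[[[professor believes] Rome] admires] [read smiled]]: [[[professor believes] Rome] admires] is <<t,t>,<e,t>>, [read smiled] is <t,t>; result <e,t>.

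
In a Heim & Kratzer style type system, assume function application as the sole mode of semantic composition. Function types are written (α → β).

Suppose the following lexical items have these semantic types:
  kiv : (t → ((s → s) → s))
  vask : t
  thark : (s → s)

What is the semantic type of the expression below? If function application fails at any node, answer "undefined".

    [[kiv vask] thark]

s

[kiv vask] — kiv of type (t → ((s → s) → s)) combines with vask of type t: type ((s → s) → s).
[[kiv vask] thark] — [kiv vask] of type ((s → s) → s) combines with thark of type (s → s): type s.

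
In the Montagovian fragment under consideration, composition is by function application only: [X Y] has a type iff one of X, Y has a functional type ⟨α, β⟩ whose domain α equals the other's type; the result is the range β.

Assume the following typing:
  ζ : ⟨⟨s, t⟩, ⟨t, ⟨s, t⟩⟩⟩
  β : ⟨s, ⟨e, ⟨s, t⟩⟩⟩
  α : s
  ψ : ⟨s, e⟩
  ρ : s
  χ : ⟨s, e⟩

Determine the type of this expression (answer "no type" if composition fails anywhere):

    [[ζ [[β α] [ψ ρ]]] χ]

[β α]: ⟨s, ⟨e, ⟨s, t⟩⟩⟩ applied to s yields ⟨e, ⟨s, t⟩⟩.
[ψ ρ]: ⟨s, e⟩ applied to s yields e.
[[β α] [ψ ρ]]: ⟨e, ⟨s, t⟩⟩ applied to e yields ⟨s, t⟩.
[ζ [[β α] [ψ ρ]]]: ⟨⟨s, t⟩, ⟨t, ⟨s, t⟩⟩⟩ applied to ⟨s, t⟩ yields ⟨t, ⟨s, t⟩⟩.
At [[ζ [[β α] [ψ ρ]]] χ]: neither ⟨t, ⟨s, t⟩⟩ nor ⟨s, e⟩ can take the other as argument; the node is ill-typed.

no type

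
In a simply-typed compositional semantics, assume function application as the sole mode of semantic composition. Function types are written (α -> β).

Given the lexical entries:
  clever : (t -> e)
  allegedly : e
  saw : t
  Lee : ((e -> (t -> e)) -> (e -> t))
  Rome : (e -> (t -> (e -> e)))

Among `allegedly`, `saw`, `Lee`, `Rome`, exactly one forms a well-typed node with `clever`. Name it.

saw

allegedly : e — does not combine with clever.
saw — combines: clever : (t -> e) takes saw : t as argument, giving e.
Lee : ((e -> (t -> e)) -> (e -> t)) — does not combine with clever.
Rome : (e -> (t -> (e -> e))) — does not combine with clever.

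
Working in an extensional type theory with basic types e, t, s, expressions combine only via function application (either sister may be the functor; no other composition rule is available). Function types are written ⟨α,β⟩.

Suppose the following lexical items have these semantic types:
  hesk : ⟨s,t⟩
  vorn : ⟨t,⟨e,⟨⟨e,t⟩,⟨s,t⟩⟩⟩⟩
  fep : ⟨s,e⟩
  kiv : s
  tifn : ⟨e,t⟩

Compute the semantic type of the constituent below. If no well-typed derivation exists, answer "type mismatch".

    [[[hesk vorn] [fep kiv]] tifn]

type mismatch

[hesk vorn]: ⟨s,t⟩ with ⟨t,⟨e,⟨⟨e,t⟩,⟨s,t⟩⟩⟩⟩ — neither is a function whose domain matches the other; composition fails here.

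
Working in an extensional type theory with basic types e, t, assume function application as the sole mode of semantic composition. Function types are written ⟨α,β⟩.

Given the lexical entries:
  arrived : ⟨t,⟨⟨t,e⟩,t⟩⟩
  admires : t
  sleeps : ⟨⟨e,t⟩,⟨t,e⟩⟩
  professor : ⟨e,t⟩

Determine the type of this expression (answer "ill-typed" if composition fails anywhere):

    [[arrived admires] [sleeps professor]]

t

[arrived admires] — arrived of type ⟨t,⟨⟨t,e⟩,t⟩⟩ combines with admires of type t: type ⟨⟨t,e⟩,t⟩.
[sleeps professor] — sleeps of type ⟨⟨e,t⟩,⟨t,e⟩⟩ combines with professor of type ⟨e,t⟩: type ⟨t,e⟩.
[[arrived admires] [sleeps professor]] — [arrived admires] of type ⟨⟨t,e⟩,t⟩ combines with [sleeps professor] of type ⟨t,e⟩: type t.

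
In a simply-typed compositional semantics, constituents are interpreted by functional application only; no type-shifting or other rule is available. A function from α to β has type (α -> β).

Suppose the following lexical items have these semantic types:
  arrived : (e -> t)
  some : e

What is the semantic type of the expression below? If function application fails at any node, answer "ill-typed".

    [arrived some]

[arrived some] — arrived of type (e -> t) combines with some of type e: type t.

t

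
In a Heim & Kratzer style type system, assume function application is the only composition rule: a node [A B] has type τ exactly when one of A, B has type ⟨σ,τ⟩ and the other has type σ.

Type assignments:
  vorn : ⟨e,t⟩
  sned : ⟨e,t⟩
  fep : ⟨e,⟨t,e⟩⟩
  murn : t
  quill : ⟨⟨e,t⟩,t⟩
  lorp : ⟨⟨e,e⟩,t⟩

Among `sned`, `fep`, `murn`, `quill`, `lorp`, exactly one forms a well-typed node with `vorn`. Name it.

sned : ⟨e,t⟩ — does not combine with vorn.
fep : ⟨e,⟨t,e⟩⟩ — does not combine with vorn.
murn : t — does not combine with vorn.
quill — combines: quill : ⟨⟨e,t⟩,t⟩ takes vorn : ⟨e,t⟩ as argument, giving t.
lorp : ⟨⟨e,e⟩,t⟩ — does not combine with vorn.

quill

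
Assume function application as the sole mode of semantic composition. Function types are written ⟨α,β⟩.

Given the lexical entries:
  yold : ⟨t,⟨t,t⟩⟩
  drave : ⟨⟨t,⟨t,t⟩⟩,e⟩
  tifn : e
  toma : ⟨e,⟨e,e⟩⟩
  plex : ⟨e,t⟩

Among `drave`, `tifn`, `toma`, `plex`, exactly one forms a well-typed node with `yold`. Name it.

drave

drave — combines: drave : ⟨⟨t,⟨t,t⟩⟩,e⟩ takes yold : ⟨t,⟨t,t⟩⟩ as argument, giving e.
tifn : e — does not combine with yold.
toma : ⟨e,⟨e,e⟩⟩ — does not combine with yold.
plex : ⟨e,t⟩ — does not combine with yold.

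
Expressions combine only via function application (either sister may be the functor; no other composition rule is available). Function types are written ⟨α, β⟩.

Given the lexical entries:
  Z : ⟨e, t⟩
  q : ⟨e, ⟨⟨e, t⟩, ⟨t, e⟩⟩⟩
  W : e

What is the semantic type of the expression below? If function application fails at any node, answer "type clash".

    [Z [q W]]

[q W]: ⟨e, ⟨⟨e, t⟩, ⟨t, e⟩⟩⟩ applied to e yields ⟨⟨e, t⟩, ⟨t, e⟩⟩.
[Z [q W]]: ⟨⟨e, t⟩, ⟨t, e⟩⟩ applied to ⟨e, t⟩ yields ⟨t, e⟩.

⟨t, e⟩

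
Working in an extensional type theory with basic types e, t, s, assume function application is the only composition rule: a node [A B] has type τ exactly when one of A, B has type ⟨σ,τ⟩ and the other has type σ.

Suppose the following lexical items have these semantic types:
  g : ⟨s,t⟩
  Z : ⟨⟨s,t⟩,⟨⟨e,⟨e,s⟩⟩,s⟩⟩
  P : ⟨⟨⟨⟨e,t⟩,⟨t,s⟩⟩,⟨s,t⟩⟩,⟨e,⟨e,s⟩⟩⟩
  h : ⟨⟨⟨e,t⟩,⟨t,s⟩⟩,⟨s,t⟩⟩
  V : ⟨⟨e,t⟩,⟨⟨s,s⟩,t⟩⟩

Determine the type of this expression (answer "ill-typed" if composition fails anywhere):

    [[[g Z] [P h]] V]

[g Z]: Z is ⟨⟨s,t⟩,⟨⟨e,⟨e,s⟩⟩,s⟩⟩, g is ⟨s,t⟩; result ⟨⟨e,⟨e,s⟩⟩,s⟩.
[P h]: P is ⟨⟨⟨⟨e,t⟩,⟨t,s⟩⟩,⟨s,t⟩⟩,⟨e,⟨e,s⟩⟩⟩, h is ⟨⟨⟨e,t⟩,⟨t,s⟩⟩,⟨s,t⟩⟩; result ⟨e,⟨e,s⟩⟩.
[[g Z] [P h]]: [g Z] is ⟨⟨e,⟨e,s⟩⟩,s⟩, [P h] is ⟨e,⟨e,s⟩⟩; result s.
At [[[g Z] [P h]] V]: neither s nor ⟨⟨e,t⟩,⟨⟨s,s⟩,t⟩⟩ can take the other as argument; the node is ill-typed.

ill-typed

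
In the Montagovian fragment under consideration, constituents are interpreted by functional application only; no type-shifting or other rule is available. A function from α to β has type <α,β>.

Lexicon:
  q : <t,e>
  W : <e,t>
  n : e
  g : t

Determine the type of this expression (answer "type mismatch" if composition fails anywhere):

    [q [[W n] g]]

type mismatch

[W n]: <e,t> applied to e yields t.
[[W n] g]: t and t cannot combine by function application — type clash.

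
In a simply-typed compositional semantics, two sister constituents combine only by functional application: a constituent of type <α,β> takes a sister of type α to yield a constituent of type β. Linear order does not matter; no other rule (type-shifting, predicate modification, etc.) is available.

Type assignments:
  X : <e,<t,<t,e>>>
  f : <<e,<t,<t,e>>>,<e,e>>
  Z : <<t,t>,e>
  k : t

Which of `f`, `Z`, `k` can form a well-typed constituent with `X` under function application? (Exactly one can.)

f — combines: f : <<e,<t,<t,e>>>,<e,e>> takes X : <e,<t,<t,e>>> as argument, giving <e,e>.
Z : <<t,t>,e> — X needs e; Z needs <t,t>; neither fits.
k : t — X needs e; k needs nothing (atomic); neither fits.

f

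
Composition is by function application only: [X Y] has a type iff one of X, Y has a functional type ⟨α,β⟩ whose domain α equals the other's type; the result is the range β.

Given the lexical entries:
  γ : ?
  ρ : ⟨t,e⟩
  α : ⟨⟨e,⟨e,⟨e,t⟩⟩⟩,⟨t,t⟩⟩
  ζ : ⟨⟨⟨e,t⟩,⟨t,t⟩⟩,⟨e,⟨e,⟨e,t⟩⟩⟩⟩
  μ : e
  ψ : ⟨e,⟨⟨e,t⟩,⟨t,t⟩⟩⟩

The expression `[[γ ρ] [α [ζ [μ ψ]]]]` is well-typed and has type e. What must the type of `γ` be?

⟨⟨t,e⟩,⟨⟨t,t⟩,e⟩⟩

At [[γ ρ] [α [ζ [μ ψ]]]] (required: e): [α [ζ [μ ψ]]] is ⟨t,t⟩, which is not a function with range e; hence [γ ρ] is the functor — type ⟨⟨t,t⟩,e⟩.
At [γ ρ] (required: ⟨⟨t,t⟩,e⟩): ρ is ⟨t,e⟩, which is not a function with range ⟨⟨t,t⟩,e⟩; hence γ is the functor — type ⟨⟨t,e⟩,⟨⟨t,t⟩,e⟩⟩.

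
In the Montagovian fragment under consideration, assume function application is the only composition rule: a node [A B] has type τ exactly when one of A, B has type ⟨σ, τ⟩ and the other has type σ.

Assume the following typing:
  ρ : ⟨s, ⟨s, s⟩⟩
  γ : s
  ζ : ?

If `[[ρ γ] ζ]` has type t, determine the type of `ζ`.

[[ρ γ] ζ] must have type t. The sister [ρ γ] has type ⟨s, s⟩; that is not a function onto t, so ζ must be the functor, of type ⟨⟨s, s⟩, t⟩.

⟨⟨s, s⟩, t⟩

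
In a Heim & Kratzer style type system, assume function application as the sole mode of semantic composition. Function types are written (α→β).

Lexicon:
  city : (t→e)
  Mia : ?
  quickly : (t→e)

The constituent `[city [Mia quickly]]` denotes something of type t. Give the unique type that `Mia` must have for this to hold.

[city [Mia quickly]] is required to be t. city : (t→e) cannot yield t as functor, so [Mia quickly] : ((t→e)→t).
[Mia quickly] is required to be ((t→e)→t). quickly : (t→e) cannot yield ((t→e)→t) as functor, so Mia : ((t→e)→((t→e)→t)).

((t→e)→((t→e)→t))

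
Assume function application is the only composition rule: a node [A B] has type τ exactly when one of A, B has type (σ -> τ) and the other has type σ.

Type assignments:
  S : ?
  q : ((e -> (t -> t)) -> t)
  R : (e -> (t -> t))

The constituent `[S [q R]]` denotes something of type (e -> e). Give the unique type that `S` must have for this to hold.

[S [q R]] must have type (e -> e). The sister [q R] has type t; that is not a function onto (e -> e), so S must be the functor, of type (t -> (e -> e)).

(t -> (e -> e))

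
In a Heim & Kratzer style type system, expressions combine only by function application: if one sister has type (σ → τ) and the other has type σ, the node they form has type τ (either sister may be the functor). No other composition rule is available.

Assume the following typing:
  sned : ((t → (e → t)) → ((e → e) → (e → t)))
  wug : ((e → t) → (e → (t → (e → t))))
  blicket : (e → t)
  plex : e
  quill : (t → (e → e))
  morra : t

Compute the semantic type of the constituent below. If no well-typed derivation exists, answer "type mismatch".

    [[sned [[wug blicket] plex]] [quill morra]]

(e → t)

[wug blicket] — wug of type ((e → t) → (e → (t → (e → t)))) combines with blicket of type (e → t): type (e → (t → (e → t))).
[[wug blicket] plex] — [wug blicket] of type (e → (t → (e → t))) combines with plex of type e: type (t → (e → t)).
[sned [[wug blicket] plex]] — sned of type ((t → (e → t)) → ((e → e) → (e → t))) combines with [[wug blicket] plex] of type (t → (e → t)): type ((e → e) → (e → t)).
[quill morra] — quill of type (t → (e → e)) combines with morra of type t: type (e → e).
[[sned [[wug blicket] plex]] [quill morra]] — [sned [[wug blicket] plex]] of type ((e → e) → (e → t)) combines with [quill morra] of type (e → e): type (e → t).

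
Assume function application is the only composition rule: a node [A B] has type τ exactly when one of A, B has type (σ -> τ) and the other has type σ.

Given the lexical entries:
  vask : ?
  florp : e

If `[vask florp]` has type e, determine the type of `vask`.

[vask florp] must have type e. The sister florp has type e; that is not a function onto e, so vask must be the functor, of type (e -> e).

(e -> e)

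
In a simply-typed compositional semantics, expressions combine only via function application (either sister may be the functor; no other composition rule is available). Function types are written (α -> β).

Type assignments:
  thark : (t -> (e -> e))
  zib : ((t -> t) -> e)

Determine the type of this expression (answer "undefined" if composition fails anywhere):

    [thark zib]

[thark zib]: (t -> (e -> e)) and ((t -> t) -> e) cannot combine by function application — type clash.

undefined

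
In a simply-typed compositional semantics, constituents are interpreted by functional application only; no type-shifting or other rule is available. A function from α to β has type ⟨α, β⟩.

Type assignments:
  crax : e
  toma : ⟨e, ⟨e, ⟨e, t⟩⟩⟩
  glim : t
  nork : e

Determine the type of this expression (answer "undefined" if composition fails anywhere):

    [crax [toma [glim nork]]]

undefined

At [glim nork]: neither t nor e can take the other as argument; the node is ill-typed.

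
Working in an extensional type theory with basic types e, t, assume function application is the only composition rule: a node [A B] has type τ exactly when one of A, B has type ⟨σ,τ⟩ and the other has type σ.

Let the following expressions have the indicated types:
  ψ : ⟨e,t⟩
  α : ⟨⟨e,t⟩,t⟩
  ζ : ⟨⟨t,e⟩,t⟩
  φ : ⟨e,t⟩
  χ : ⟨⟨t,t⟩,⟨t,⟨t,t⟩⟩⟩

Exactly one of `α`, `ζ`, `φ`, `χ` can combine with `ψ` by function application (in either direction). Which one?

α — combines: α : ⟨⟨e,t⟩,t⟩ takes ψ : ⟨e,t⟩ as argument, giving t.
ζ : ⟨⟨t,e⟩,t⟩ — no; ψ wants e, and ζ wants ⟨t,e⟩.
φ : ⟨e,t⟩ — no; ψ wants e, and φ wants e.
χ : ⟨⟨t,t⟩,⟨t,⟨t,t⟩⟩⟩ — no; ψ wants e, and χ wants ⟨t,t⟩.

α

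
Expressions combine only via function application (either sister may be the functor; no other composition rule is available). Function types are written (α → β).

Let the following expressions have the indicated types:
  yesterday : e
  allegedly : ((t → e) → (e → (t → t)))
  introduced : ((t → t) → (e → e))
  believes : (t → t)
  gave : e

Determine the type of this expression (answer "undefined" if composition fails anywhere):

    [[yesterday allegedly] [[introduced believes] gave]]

undefined

At [yesterday allegedly]: neither e nor ((t → e) → (e → (t → t))) can take the other as argument; the node is ill-typed.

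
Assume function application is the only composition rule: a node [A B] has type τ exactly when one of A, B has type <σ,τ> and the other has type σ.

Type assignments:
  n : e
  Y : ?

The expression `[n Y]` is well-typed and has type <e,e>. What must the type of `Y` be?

<e,<e,e>>

[n Y] is required to be <e,e>. n : e cannot yield <e,e> as functor, so Y : <e,<e,e>>.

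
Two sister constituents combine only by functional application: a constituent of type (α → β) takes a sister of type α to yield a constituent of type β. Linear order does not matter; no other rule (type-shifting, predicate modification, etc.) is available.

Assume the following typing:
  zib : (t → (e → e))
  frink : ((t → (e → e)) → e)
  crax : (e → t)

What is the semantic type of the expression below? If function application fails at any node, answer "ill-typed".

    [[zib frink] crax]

t

[zib frink] — frink of type ((t → (e → e)) → e) combines with zib of type (t → (e → e)): type e.
[[zib frink] crax] — crax of type (e → t) combines with [zib frink] of type e: type t.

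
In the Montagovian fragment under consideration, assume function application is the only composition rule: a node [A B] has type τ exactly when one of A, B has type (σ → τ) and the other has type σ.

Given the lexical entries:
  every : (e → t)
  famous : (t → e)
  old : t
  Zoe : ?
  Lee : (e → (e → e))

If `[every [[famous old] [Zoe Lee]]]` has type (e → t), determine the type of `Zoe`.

((e → (e → e)) → (e → ((e → t) → (e → t))))

For [every [[famous old] [Zoe Lee]]] to have type (e → t) with every of type (e → t), [[famous old] [Zoe Lee]] must be the function: [[famous old] [Zoe Lee]] : ((e → t) → (e → t)).
For [[famous old] [Zoe Lee]] to have type ((e → t) → (e → t)) with [famous old] of type e, [Zoe Lee] must be the function: [Zoe Lee] : (e → ((e → t) → (e → t))).
For [Zoe Lee] to have type (e → ((e → t) → (e → t))) with Lee of type (e → (e → e)), Zoe must be the function: Zoe : ((e → (e → e)) → (e → ((e → t) → (e → t)))).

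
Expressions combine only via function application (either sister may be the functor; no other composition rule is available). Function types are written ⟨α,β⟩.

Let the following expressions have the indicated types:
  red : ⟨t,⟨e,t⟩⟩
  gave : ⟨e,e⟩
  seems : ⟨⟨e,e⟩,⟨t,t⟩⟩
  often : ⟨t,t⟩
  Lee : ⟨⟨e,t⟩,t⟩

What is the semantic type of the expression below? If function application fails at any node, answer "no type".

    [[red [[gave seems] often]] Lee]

[gave seems] — seems of type ⟨⟨e,e⟩,⟨t,t⟩⟩ combines with gave of type ⟨e,e⟩: type ⟨t,t⟩.
[[gave seems] often]: ⟨t,t⟩ and ⟨t,t⟩ cannot combine by function application — type clash.

no type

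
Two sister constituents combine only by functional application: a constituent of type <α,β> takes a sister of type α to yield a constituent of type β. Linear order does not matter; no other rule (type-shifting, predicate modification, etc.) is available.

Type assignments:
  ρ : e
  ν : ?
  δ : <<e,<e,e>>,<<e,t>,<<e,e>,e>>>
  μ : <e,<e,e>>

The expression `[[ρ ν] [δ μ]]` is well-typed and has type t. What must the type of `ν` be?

[[ρ ν] [δ μ]] must have type t. The sister [δ μ] has type <<e,t>,<<e,e>,e>>; that is not a function onto t, so [ρ ν] must be the functor, of type <<<e,t>,<<e,e>,e>>,t>.
[ρ ν] must have type <<<e,t>,<<e,e>,e>>,t>. The sister ρ has type e; that is not a function onto <<<e,t>,<<e,e>,e>>,t>, so ν must be the functor, of type <e,<<<e,t>,<<e,e>,e>>,t>>.

<e,<<<e,t>,<<e,e>,e>>,t>>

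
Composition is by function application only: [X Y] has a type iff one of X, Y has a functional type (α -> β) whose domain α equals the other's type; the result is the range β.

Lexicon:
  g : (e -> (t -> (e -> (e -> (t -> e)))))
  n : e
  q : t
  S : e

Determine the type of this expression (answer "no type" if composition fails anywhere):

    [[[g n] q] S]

[g n]: g is (e -> (t -> (e -> (e -> (t -> e))))), n is e; result (t -> (e -> (e -> (t -> e)))).
[[g n] q]: [g n] is (t -> (e -> (e -> (t -> e)))), q is t; result (e -> (e -> (t -> e))).
[[[g n] q] S]: [[g n] q] is (e -> (e -> (t -> e))), S is e; result (e -> (t -> e)).

(e -> (t -> e))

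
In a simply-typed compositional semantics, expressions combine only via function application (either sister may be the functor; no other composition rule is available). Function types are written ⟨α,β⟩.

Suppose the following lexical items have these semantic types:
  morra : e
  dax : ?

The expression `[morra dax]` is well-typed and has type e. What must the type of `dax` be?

For [morra dax] to have type e with morra of type e, dax must be the function: dax : ⟨e,e⟩.

⟨e,e⟩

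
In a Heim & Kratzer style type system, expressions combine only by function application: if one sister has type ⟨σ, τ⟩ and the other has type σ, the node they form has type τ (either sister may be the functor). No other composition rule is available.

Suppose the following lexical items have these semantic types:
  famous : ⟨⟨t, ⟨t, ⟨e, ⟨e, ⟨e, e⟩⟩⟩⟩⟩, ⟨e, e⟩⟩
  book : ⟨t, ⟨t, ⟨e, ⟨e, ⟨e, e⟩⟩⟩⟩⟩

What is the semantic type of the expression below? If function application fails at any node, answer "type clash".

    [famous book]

[famous book] — famous of type ⟨⟨t, ⟨t, ⟨e, ⟨e, ⟨e, e⟩⟩⟩⟩⟩, ⟨e, e⟩⟩ combines with book of type ⟨t, ⟨t, ⟨e, ⟨e, ⟨e, e⟩⟩⟩⟩⟩: type ⟨e, e⟩.

⟨e, e⟩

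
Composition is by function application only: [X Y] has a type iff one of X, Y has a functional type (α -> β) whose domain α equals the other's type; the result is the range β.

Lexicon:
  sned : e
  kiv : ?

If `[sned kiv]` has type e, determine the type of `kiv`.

[sned kiv] must have type e. The sister sned has type e; that is not a function onto e, so kiv must be the functor, of type (e -> e).

(e -> e)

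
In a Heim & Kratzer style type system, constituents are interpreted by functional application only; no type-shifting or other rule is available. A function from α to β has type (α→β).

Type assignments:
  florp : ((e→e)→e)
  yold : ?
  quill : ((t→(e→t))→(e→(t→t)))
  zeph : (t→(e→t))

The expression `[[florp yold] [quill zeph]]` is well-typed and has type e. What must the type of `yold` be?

(((e→e)→e)→((e→(t→t))→e))

[[florp yold] [quill zeph]] is required to be e. [quill zeph] : (e→(t→t)) cannot yield e as functor, so [florp yold] : ((e→(t→t))→e).
[florp yold] is required to be ((e→(t→t))→e). florp : ((e→e)→e) cannot yield ((e→(t→t))→e) as functor, so yold : (((e→e)→e)→((e→(t→t))→e)).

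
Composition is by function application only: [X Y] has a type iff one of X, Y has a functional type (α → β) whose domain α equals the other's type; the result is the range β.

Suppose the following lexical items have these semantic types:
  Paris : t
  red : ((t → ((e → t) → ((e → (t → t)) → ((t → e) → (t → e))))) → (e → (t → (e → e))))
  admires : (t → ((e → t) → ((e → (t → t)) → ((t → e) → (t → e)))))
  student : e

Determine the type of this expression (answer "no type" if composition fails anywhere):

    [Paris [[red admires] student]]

(e → e)

[red admires]: red is ((t → ((e → t) → ((e → (t → t)) → ((t → e) → (t → e))))) → (e → (t → (e → e)))), admires is (t → ((e → t) → ((e → (t → t)) → ((t → e) → (t → e))))); result (e → (t → (e → e))).
[[red admires] student]: [red admires] is (e → (t → (e → e))), student is e; result (t → (e → e)).
[Paris [[red admires] student]]: [[red admires] student] is (t → (e → e)), Paris is t; result (e → e).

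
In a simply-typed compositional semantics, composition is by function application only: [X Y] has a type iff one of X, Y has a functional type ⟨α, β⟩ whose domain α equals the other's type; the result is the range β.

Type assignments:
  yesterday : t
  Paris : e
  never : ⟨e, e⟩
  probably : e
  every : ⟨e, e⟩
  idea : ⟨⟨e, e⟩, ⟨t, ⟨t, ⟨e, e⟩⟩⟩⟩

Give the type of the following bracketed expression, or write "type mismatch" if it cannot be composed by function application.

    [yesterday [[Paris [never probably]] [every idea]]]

[never probably]: ⟨e, e⟩ applied to e yields e.
At [Paris [never probably]]: neither e nor e can take the other as argument; the node is ill-typed.

type mismatch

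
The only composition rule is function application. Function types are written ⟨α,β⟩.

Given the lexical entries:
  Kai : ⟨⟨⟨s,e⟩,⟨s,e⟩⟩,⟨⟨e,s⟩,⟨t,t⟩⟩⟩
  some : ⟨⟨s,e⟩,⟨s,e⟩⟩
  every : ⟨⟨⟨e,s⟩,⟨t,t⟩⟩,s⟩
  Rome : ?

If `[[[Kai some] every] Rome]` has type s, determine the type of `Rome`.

⟨s,s⟩

[[[Kai some] every] Rome] must have type s. The sister [[Kai some] every] has type s; that is not a function onto s, so Rome must be the functor, of type ⟨s,s⟩.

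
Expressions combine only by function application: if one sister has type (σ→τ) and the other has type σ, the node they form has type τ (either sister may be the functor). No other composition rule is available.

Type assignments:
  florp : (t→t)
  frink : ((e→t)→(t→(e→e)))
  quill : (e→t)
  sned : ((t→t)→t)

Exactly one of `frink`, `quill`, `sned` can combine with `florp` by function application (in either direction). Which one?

sned

frink : ((e→t)→(t→(e→e))) — no; florp wants t, and frink wants (e→t).
quill : (e→t) — no; florp wants t, and quill wants e.
sned — combines: sned : ((t→t)→t) takes florp : (t→t) as argument, giving t.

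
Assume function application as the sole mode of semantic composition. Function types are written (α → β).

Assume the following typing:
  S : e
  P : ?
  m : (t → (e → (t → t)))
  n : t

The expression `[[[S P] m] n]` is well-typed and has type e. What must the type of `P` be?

(e → ((t → (e → (t → t))) → (t → e)))

[[[S P] m] n] is required to be e. n : t cannot yield e as functor, so [[S P] m] : (t → e).
[[S P] m] is required to be (t → e). m : (t → (e → (t → t))) cannot yield (t → e) as functor, so [S P] : ((t → (e → (t → t))) → (t → e)).
[S P] is required to be ((t → (e → (t → t))) → (t → e)). S : e cannot yield ((t → (e → (t → t))) → (t → e)) as functor, so P : (e → ((t → (e → (t → t))) → (t → e))).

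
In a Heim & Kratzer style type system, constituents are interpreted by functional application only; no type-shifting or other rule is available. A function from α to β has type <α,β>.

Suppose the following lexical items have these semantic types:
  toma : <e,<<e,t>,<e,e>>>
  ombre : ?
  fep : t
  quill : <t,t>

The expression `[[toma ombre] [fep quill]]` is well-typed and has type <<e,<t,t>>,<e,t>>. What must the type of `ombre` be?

<<e,<<e,t>,<e,e>>>,<t,<<e,<t,t>>,<e,t>>>>

[[toma ombre] [fep quill]] must have type <<e,<t,t>>,<e,t>>. The sister [fep quill] has type t; that is not a function onto <<e,<t,t>>,<e,t>>, so [toma ombre] must be the functor, of type <t,<<e,<t,t>>,<e,t>>>.
[toma ombre] must have type <t,<<e,<t,t>>,<e,t>>>. The sister toma has type <e,<<e,t>,<e,e>>>; that is not a function onto <t,<<e,<t,t>>,<e,t>>>, so ombre must be the functor, of type <<e,<<e,t>,<e,e>>>,<t,<<e,<t,t>>,<e,t>>>>.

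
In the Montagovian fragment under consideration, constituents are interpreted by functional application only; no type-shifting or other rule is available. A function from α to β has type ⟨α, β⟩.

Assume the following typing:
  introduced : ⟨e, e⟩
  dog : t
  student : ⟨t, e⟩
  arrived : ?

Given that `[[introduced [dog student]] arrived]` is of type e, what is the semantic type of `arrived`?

[[introduced [dog student]] arrived] must have type e. The sister [introduced [dog student]] has type e; that is not a function onto e, so arrived must be the functor, of type ⟨e, e⟩.

⟨e, e⟩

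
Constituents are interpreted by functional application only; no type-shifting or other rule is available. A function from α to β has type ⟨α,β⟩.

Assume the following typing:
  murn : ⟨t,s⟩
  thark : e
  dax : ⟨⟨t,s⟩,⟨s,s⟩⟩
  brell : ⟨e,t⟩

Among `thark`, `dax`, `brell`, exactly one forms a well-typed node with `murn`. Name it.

thark : e — murn needs t; thark needs nothing (atomic); neither fits.
dax — combines: dax : ⟨⟨t,s⟩,⟨s,s⟩⟩ takes murn : ⟨t,s⟩ as argument, giving ⟨s,s⟩.
brell : ⟨e,t⟩ — murn needs t; brell needs e; neither fits.

dax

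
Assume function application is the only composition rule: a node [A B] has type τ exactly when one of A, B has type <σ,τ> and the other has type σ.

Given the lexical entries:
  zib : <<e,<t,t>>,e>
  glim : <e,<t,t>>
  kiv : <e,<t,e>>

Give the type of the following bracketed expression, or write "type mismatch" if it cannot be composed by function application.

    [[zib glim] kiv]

<t,e>

[zib glim] — zib of type <<e,<t,t>>,e> combines with glim of type <e,<t,t>>: type e.
[[zib glim] kiv] — kiv of type <e,<t,e>> combines with [zib glim] of type e: type <t,e>.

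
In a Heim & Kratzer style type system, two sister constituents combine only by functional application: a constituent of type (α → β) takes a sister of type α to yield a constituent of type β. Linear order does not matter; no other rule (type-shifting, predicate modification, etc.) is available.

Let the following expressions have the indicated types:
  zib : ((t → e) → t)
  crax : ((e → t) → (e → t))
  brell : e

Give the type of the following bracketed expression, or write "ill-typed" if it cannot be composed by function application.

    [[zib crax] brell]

ill-typed

At [zib crax]: neither ((t → e) → t) nor ((e → t) → (e → t)) can take the other as argument; the node is ill-typed.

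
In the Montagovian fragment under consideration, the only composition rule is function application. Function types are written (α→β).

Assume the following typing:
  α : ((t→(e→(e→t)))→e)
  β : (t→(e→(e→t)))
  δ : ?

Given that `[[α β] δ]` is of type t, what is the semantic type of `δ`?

[[α β] δ] must have type t. The sister [α β] has type e; that is not a function onto t, so δ must be the functor, of type (e→t).

(e→t)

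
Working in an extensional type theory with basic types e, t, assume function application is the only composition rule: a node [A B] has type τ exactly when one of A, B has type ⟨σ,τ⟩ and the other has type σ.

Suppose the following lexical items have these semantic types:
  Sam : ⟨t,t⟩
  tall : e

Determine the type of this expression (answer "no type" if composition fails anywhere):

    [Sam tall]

no type

[Sam tall]: ⟨t,t⟩ with e — neither is a function whose domain matches the other; composition fails here.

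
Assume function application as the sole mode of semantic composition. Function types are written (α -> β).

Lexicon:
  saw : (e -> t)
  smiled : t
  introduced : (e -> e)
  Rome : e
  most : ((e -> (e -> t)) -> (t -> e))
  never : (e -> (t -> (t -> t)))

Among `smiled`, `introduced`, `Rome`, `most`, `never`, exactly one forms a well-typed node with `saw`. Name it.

Rome

smiled : t — saw needs e; smiled needs nothing (atomic); neither fits.
introduced : (e -> e) — saw needs e; introduced needs e; neither fits.
Rome — combines: saw : (e -> t) takes Rome : e as argument, giving t.
most : ((e -> (e -> t)) -> (t -> e)) — saw needs e; most needs (e -> (e -> t)); neither fits.
never : (e -> (t -> (t -> t))) — saw needs e; never needs e; neither fits.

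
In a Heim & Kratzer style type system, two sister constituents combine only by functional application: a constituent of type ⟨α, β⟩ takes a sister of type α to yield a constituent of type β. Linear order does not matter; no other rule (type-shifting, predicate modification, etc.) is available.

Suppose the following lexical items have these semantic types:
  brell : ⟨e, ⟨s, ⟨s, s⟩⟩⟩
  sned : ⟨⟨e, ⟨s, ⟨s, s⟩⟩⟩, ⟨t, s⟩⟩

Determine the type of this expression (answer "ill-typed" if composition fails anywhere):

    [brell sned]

[brell sned]: ⟨⟨e, ⟨s, ⟨s, s⟩⟩⟩, ⟨t, s⟩⟩ applied to ⟨e, ⟨s, ⟨s, s⟩⟩⟩ yields ⟨t, s⟩.

⟨t, s⟩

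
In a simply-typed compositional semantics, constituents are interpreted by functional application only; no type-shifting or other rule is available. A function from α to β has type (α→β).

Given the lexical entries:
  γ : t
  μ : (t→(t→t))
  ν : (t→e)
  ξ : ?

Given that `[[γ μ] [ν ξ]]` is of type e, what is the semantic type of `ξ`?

For [[γ μ] [ν ξ]] to have type e with [γ μ] of type (t→t), [ν ξ] must be the function: [ν ξ] : ((t→t)→e).
For [ν ξ] to have type ((t→t)→e) with ν of type (t→e), ξ must be the function: ξ : ((t→e)→((t→t)→e)).

((t→e)→((t→t)→e))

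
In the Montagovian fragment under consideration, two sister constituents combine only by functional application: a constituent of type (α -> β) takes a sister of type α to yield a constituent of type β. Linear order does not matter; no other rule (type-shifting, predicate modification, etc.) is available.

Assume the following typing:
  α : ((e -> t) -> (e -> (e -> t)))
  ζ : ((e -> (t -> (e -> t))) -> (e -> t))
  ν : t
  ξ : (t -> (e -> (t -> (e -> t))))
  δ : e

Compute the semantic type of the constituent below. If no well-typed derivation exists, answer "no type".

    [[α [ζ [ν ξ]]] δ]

(e -> t)

[ν ξ]: functor ξ : (t -> (e -> (t -> (e -> t)))), argument ν : t; result (e -> (t -> (e -> t))).
[ζ [ν ξ]]: functor ζ : ((e -> (t -> (e -> t))) -> (e -> t)), argument [ν ξ] : (e -> (t -> (e -> t))); result (e -> t).
[α [ζ [ν ξ]]]: functor α : ((e -> t) -> (e -> (e -> t))), argument [ζ [ν ξ]] : (e -> t); result (e -> (e -> t)).
[[α [ζ [ν ξ]]] δ]: functor [α [ζ [ν ξ]]] : (e -> (e -> t)), argument δ : e; result (e -> t).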